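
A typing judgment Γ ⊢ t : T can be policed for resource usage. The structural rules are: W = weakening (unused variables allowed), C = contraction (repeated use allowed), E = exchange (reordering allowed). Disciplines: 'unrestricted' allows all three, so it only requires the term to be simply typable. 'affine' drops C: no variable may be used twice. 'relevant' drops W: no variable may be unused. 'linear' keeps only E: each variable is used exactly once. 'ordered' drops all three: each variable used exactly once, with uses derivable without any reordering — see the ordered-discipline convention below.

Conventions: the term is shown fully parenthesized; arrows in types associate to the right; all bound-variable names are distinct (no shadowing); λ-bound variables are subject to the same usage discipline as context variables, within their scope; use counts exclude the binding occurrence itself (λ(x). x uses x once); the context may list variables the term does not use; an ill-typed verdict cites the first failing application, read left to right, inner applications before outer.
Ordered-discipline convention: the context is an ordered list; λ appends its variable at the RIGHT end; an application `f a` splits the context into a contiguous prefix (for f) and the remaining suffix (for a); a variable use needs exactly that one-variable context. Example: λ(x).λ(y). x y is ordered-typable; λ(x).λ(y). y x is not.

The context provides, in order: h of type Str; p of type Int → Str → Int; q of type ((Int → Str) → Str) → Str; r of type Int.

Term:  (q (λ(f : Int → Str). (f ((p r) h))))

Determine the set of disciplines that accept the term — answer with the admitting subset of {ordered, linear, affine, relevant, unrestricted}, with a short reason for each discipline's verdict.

accepted by: linear, affine, relevant, unrestricted
variable uses: h: 1; p: 1; q: 1; r: 1; f (bound): 1
use order (left to right): q, f, p, r, h
typing: well-typed — term : Str
ordered ✗ (no contiguous prefix/suffix split fits q, f, p, r, h)
linear ✓ (exactly-once usage across h, p, q, r, f)
affine ✓ (none of h, p, q, r, f used more than once)
relevant ✓ (none of h, p, q, r, f goes unused)
unrestricted ✓ (type-checks (Str) and nothing is barred)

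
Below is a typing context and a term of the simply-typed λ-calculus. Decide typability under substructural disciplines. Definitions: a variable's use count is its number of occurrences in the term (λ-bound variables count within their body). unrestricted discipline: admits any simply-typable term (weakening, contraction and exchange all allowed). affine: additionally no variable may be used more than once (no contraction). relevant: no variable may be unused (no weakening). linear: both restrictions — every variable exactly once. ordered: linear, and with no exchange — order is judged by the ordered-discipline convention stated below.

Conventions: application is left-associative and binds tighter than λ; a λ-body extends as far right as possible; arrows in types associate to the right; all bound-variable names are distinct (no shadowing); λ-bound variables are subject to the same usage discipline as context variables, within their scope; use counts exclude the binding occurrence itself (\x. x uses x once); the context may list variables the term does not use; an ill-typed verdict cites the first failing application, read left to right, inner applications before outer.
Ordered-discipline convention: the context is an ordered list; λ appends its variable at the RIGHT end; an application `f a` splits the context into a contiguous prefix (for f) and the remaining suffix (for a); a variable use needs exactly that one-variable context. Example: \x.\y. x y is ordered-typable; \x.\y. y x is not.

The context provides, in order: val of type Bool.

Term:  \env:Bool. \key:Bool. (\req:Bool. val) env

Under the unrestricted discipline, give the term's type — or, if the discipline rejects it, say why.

term : Bool → Bool → Bool
variable uses: val=1; env (bound)=1; key (bound)=0; req (bound)=0
left-to-right use order: val, env
typing: the term checks, with type Bool → Bool → Bool
all disciplines: ordered ✗, linear ✗, affine ✓, relevant ✗, unrestricted ✓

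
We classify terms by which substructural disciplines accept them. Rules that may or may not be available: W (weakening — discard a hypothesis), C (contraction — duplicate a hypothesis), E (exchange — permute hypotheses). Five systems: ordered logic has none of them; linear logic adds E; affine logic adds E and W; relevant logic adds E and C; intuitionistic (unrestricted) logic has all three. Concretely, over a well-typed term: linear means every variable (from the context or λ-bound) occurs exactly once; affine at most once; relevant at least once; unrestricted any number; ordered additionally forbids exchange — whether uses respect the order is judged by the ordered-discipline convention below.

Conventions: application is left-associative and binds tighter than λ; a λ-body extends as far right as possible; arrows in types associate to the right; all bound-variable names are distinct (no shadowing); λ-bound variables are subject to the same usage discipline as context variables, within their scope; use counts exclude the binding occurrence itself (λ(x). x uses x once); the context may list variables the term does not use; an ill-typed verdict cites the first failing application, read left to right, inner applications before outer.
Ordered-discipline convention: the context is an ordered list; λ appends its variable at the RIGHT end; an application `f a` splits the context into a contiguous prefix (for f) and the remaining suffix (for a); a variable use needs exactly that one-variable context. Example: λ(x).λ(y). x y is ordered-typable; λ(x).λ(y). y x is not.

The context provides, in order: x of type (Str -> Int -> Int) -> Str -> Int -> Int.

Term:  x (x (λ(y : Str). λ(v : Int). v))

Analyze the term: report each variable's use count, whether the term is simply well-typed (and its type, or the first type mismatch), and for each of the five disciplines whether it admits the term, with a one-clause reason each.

usage: x ×2; y (λ-bound) ×0; v (λ-bound) ×1
uses in reading order: x, x, v
typing: ✓ — Str -> Int -> Int
ordered: ✗, uses contraction: x ×2; y left unused
linear: ✗, uses contraction: x ×2; y left unused
affine: ✗, uses contraction: x ×2
relevant: ✗, y left unused
unrestricted: ✓, typability at Str -> Int -> Int is all that's needed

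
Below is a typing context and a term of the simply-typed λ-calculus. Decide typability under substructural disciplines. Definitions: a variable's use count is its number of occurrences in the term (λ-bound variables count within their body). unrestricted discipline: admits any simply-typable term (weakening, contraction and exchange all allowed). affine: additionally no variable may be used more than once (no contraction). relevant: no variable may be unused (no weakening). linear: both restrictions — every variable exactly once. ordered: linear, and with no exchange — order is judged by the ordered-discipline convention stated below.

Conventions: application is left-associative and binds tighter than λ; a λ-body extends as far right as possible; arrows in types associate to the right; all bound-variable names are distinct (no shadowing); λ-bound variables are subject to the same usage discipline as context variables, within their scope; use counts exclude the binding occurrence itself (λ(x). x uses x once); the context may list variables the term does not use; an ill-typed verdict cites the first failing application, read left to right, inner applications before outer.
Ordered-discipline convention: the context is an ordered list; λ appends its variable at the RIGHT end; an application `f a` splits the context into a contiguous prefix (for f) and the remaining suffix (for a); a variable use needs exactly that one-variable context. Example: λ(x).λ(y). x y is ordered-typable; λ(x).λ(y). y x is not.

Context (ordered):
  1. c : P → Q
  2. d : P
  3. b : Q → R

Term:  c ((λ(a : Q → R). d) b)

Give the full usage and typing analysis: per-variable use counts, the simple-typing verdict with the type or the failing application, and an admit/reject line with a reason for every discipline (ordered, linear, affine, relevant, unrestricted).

usage: c=1; d=1; b=1; a (λ-bound)=0
left-to-right use order: c, d, b
typing: ✓ — Q
ordered: ✗, unused: a — weakening required
linear: ✗, unused: a — weakening required
affine: ✓, none of c, d, b, a used more than once
relevant: ✗, unused: a — weakening required
unrestricted: ✓, well-typed at Q; no restrictions here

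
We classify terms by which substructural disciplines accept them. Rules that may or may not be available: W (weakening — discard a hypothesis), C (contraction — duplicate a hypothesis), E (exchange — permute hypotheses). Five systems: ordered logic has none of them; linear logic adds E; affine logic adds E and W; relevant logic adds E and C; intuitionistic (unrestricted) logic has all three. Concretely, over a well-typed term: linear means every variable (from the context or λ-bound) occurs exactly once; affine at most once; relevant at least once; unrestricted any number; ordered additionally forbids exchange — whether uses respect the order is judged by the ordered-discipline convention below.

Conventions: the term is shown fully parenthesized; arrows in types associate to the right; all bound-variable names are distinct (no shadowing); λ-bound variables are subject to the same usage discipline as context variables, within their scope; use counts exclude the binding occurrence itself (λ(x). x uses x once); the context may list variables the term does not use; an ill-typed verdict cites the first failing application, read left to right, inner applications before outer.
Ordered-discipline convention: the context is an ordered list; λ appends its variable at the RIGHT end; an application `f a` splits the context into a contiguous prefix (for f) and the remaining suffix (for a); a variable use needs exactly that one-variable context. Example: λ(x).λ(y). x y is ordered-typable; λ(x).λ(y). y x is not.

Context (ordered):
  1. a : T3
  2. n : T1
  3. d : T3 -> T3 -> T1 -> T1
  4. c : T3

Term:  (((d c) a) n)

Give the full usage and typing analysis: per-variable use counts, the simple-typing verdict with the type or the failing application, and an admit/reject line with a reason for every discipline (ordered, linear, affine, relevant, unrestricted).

use counts: a=1, n=1, d=1, c=1
order of uses: d, c, a, n
typing: ✓ — T1
ordered ✗ (use order d, c, a, n needs exchange)
linear ✓ (single use per variable (a, n, d, c))
affine ✓ (no duplicate uses among a, n, d, c)
relevant ✓ (a, n, d, c: all used, weakening unneeded)
unrestricted ✓ (well-typed at T1; no restrictions here)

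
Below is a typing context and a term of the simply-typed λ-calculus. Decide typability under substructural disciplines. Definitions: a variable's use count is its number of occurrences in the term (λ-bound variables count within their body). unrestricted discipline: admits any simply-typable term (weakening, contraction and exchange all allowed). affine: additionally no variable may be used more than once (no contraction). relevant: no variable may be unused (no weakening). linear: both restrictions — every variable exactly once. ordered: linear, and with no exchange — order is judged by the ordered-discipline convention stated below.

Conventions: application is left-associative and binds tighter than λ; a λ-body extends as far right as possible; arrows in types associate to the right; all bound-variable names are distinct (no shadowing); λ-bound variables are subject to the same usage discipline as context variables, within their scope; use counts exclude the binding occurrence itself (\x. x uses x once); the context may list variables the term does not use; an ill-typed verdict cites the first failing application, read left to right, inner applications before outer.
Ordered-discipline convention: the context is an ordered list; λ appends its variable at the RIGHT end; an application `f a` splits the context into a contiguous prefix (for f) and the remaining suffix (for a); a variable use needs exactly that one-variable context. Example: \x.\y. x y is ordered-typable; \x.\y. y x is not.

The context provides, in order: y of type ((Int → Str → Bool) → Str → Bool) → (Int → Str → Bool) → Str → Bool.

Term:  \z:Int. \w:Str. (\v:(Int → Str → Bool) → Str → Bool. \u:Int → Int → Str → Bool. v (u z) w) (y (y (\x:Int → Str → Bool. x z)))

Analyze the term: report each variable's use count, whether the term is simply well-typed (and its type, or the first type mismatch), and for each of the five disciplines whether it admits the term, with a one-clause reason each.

variable uses: y: 2; z [bound]: 2; w [bound]: 1; v [bound]: 1; u [bound]: 1; x [bound]: 1
uses in reading order: v, u, z, w, y, y, x, z
typing: the term checks, with type Int → Str → (Int → Int → Str → Bool) → Bool
ordered: ✗, needs contraction — y ×2, z ×2
linear: ✗, needs contraction — y ×2, z ×2
affine: ✗, needs contraction — y ×2, z ×2
relevant: ✓, none of y, z, w, v, u, x goes unused
unrestricted: ✓, type-checks (Int → Str → (Int → Int → Str → Bool) → Bool) and nothing is barred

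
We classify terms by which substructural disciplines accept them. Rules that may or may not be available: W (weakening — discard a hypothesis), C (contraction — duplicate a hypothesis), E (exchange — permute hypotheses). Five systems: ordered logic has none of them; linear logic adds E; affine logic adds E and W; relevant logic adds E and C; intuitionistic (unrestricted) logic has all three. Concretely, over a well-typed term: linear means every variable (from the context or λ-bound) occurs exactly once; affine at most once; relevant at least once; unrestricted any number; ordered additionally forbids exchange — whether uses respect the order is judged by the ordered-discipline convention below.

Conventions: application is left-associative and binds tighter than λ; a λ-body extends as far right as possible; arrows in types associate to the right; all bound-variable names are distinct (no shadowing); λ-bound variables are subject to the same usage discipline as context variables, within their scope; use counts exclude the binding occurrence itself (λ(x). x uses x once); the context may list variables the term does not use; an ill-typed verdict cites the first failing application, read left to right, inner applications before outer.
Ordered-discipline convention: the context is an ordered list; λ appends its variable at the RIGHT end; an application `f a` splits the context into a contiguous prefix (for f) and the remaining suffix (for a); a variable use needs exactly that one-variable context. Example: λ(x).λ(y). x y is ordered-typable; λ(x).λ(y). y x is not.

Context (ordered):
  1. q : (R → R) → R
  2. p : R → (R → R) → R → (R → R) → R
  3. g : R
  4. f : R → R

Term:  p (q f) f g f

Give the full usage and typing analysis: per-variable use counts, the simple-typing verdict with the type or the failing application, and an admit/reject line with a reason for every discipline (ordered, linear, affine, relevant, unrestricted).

counts: q: 1, p: 1, g: 1, f: 3
order of uses: p, q, f, f, g, f
typing: ✓ — R
ordered: ✗, repeated use of f ×3
linear: ✗, repeated use of f ×3
affine: ✗, repeated use of f ×3
relevant: ✓, none of q, p, g, f goes unused
unrestricted: ✓, well-typed at R; no restrictions here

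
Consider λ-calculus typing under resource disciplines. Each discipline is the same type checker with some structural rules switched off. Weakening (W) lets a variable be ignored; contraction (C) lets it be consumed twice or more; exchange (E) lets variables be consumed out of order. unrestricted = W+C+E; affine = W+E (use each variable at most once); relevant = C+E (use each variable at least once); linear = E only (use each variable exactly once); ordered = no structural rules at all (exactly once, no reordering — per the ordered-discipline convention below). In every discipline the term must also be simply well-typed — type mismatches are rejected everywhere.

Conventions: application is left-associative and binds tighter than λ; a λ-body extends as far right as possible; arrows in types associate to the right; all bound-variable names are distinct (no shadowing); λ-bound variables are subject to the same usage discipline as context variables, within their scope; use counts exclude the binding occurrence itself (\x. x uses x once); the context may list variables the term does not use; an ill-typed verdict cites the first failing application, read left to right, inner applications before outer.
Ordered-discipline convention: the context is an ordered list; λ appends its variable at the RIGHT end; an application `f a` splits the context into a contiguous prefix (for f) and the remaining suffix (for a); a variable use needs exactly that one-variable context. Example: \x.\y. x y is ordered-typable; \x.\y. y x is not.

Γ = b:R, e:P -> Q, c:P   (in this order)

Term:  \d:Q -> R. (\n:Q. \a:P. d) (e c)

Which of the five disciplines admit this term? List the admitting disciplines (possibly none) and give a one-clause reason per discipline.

admitted by: affine, unrestricted
variable uses: b: 0×; e: 1×; c: 1×; d (λ-bound): 1×; n (λ-bound): 0×; a (λ-bound): 0×
uses in reading order: d, e, c
typing: ✓ — (Q -> R) -> P -> Q -> R
ordered ✗ (needs weakening: b, n, a unused)
linear ✗ (needs weakening: b, n, a unused)
affine ✓ (none of b, e, c, d, n, a used more than once)
relevant ✗ (needs weakening: b, n, a unused)
unrestricted ✓ (simply typable at (Q -> R) -> P -> Q -> R; W, C, E all held)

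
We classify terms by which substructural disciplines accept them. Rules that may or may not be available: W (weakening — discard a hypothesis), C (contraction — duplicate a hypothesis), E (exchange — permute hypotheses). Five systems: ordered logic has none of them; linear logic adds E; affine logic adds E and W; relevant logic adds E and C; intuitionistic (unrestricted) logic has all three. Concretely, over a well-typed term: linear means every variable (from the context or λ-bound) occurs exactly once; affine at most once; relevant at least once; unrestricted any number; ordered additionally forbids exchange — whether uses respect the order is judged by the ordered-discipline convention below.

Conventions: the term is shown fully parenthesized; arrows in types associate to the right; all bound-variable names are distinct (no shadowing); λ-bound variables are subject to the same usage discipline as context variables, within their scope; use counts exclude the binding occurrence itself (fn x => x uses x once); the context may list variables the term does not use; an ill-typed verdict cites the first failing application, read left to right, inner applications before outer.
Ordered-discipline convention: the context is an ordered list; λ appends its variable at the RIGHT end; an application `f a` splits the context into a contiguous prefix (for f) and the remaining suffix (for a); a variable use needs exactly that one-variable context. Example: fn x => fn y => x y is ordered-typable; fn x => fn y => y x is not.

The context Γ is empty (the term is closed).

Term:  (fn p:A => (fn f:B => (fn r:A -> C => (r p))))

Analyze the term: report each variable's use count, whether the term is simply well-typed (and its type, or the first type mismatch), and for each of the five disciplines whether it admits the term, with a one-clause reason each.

counts: p [bound] ×1; f [bound] ×0; r [bound] ×1
order of uses: r, p
typing: well-typed at A -> B -> (A -> C) -> C
ordered: ✗ — unused: f — weakening required
linear: ✗ — unused: f — weakening required
affine: ✓ — p, f, r: no repeats, contraction unneeded
relevant: ✗ — unused: f — weakening required
unrestricted: ✓ — simply typable at A -> B -> (A -> C) -> C; W, C, E all held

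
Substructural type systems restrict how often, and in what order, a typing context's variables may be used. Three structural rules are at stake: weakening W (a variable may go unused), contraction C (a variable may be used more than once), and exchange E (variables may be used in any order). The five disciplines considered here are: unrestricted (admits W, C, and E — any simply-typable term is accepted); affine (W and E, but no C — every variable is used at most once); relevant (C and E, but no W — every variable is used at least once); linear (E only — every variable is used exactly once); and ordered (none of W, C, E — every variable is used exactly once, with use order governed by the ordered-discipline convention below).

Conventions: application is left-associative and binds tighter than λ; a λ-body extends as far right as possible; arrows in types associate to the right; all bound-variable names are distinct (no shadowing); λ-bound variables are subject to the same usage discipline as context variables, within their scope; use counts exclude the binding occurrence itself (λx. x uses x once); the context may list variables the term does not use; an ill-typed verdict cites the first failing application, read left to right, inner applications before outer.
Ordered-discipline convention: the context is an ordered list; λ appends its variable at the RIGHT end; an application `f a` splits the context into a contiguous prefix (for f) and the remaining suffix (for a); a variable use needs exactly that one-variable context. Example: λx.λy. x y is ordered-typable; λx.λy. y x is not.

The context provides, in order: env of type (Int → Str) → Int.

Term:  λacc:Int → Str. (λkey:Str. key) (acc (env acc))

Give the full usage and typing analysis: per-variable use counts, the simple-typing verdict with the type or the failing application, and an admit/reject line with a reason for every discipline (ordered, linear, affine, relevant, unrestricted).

counts: env: 1×, acc (λ-bound): 2×, key (λ-bound): 1×
left-to-right use order: key, acc, env, acc
typing: the term checks, with type (Int → Str) → Str
ordered ✗ (acc ×2 used more than once (contraction))
linear ✗ (acc ×2 used more than once (contraction))
affine ✗ (acc ×2 used more than once (contraction))
relevant ✓ (every one of env, acc, key appears)
unrestricted ✓ (type-checks ((Int → Str) → Str) and nothing is barred)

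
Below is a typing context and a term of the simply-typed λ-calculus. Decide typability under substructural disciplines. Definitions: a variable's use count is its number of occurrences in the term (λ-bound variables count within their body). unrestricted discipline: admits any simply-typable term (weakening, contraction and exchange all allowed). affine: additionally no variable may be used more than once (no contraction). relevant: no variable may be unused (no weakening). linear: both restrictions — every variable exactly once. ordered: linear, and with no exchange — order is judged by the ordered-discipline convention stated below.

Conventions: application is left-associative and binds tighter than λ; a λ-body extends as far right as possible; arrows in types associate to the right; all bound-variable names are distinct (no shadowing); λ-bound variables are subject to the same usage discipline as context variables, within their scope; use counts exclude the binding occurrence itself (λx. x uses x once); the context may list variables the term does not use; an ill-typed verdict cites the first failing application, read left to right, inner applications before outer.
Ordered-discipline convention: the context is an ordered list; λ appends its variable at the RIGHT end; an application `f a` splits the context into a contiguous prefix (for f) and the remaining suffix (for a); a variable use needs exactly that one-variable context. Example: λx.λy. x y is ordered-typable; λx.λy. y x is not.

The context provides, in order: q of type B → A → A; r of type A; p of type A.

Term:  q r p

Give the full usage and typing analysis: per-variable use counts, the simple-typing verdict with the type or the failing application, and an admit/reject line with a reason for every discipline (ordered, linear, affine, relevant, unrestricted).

counts: q: 1×, r: 1×, p: 1×
uses in reading order: q, r, p
typing: ill-typed: a function awaiting B gets A
ordered: ✗, fails simple typing
linear: ✗, a type mismatch blocks all five
affine: ✗, the type mismatch rejects it
relevant: ✗, not simply typable
unrestricted: ✗, fails simple typing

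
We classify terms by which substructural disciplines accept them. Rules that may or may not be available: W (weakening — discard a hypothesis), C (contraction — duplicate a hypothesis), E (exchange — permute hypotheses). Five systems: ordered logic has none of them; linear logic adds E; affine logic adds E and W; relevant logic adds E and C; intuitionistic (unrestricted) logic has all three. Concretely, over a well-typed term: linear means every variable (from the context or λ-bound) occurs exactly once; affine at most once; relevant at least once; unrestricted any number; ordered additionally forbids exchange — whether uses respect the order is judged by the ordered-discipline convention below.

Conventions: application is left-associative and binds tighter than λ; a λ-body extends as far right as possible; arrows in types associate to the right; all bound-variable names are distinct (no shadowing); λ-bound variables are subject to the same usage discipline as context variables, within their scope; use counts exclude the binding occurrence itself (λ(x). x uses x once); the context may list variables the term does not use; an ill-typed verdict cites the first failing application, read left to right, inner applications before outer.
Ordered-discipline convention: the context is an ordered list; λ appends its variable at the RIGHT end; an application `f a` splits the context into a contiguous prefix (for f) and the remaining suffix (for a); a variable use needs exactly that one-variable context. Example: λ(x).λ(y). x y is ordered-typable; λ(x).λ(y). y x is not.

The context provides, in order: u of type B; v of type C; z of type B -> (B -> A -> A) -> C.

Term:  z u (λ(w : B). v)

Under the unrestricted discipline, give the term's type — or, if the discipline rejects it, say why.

not well-typed under unrestricted — the type mismatch rejects it
usage: u ×1, v ×1, z ×1, w (λ-bound) ×0
order of uses: z, u, v
typing: ill-typed: a function awaiting B -> A -> A gets B -> C
per-discipline verdicts: ordered ✗; linear ✗; affine ✗; relevant ✗; unrestricted ✗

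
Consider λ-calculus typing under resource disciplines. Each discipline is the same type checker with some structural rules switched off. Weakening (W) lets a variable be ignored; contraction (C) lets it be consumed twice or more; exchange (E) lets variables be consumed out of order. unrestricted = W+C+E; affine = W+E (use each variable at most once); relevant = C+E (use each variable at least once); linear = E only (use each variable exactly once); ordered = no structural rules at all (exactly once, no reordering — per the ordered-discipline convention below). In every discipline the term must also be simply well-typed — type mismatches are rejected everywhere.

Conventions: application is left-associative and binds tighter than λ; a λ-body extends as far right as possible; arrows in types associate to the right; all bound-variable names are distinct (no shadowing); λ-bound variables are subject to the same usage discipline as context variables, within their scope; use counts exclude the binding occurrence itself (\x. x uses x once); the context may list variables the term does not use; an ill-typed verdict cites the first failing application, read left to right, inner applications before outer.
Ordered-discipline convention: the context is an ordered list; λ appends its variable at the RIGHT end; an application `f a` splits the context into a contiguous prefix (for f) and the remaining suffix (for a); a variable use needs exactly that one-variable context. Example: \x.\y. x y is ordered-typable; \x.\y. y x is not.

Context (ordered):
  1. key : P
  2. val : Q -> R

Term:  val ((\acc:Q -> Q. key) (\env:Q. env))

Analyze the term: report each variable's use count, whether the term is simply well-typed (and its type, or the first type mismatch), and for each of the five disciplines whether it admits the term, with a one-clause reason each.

variable uses: key: 1, val: 1, acc (bound): 0, env (bound): 1
use order (left to right): val, key, env
typing: ill-typed: an argument P mismatches the expected Q
ordered ✗ (the type mismatch rejects it)
linear ✗ (not simply typable)
affine ✗ (fails simple typing)
relevant ✗ (a type mismatch blocks all five)
unrestricted ✗ (the type mismatch rejects it)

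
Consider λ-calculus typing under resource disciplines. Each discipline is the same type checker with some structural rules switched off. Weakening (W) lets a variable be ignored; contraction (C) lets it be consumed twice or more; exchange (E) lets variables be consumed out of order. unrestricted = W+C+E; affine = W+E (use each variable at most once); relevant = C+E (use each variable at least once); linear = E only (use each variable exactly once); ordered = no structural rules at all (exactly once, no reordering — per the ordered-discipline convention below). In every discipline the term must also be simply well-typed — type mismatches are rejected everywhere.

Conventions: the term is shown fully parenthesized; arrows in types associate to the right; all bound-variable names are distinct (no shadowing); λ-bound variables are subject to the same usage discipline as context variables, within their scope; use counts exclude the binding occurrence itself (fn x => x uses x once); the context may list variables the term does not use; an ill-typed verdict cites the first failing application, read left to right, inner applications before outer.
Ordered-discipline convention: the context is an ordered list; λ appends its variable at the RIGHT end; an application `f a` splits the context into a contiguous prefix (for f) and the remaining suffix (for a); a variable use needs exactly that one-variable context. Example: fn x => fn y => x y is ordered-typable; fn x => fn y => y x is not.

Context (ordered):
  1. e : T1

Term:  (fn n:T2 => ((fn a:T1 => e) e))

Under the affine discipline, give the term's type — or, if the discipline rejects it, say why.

not well-typed under affine — uses contraction: e ×2
variable uses: e: 2×; n (λ-bound): 0×; a (λ-bound): 0×
order of uses: e, e
typing: well-typed — term : T2 -> T1
per-discipline verdicts: ordered ✗; linear ✗; affine ✗; relevant ✗; unrestricted ✓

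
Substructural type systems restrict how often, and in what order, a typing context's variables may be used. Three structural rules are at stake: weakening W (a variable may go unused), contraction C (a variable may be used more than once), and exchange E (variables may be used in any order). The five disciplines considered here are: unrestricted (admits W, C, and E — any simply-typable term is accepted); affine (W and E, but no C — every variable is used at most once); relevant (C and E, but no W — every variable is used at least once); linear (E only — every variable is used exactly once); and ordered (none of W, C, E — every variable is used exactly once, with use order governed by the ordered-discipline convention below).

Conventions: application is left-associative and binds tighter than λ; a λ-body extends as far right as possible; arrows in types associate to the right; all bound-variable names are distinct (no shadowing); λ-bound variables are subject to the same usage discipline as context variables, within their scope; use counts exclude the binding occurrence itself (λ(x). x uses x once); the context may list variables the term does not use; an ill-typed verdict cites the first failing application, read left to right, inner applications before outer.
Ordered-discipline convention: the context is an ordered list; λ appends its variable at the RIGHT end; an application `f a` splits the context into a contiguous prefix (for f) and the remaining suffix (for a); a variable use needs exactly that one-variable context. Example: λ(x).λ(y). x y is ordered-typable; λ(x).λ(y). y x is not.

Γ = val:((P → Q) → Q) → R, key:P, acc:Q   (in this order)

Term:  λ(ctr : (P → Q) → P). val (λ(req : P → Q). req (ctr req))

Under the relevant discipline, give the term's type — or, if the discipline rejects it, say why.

not well-typed under relevant — needs weakening: key, acc unused
usage: val: 1; key: 0; acc: 0; ctr [bound]: 1; req [bound]: 2
left-to-right use order: val, req, ctr, req
typing: well-typed — term : ((P → Q) → P) → R
per-discipline verdicts: ordered ✗, linear ✗, affine ✗, relevant ✗, unrestricted ✓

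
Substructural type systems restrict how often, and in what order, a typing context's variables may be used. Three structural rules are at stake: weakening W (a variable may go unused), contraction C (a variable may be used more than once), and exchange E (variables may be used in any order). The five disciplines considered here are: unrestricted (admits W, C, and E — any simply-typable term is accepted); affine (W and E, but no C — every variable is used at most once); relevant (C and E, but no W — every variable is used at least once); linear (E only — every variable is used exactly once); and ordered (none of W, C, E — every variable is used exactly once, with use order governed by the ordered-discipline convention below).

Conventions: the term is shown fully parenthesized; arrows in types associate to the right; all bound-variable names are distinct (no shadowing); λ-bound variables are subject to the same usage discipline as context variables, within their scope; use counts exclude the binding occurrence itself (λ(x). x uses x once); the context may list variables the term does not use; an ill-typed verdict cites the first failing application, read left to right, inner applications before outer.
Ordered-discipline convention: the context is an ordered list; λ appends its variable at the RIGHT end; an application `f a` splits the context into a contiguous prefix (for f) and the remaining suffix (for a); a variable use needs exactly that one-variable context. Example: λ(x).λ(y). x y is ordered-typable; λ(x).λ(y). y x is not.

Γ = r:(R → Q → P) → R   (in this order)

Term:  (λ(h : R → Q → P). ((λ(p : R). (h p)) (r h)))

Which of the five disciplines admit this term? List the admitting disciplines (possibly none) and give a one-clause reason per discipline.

admitted by: relevant, unrestricted
counts: r: 1, h (λ-bound): 2, p (λ-bound): 1
use order (left to right): h, p, r, h
typing: ✓ — (R → Q → P) → Q → P
ordered ✗ (uses contraction: h ×2)
linear ✗ (uses contraction: h ×2)
affine ✗ (uses contraction: h ×2)
relevant ✓ (every one of r, h, p appears)
unrestricted ✓ (typability at (R → Q → P) → Q → P is all that's needed)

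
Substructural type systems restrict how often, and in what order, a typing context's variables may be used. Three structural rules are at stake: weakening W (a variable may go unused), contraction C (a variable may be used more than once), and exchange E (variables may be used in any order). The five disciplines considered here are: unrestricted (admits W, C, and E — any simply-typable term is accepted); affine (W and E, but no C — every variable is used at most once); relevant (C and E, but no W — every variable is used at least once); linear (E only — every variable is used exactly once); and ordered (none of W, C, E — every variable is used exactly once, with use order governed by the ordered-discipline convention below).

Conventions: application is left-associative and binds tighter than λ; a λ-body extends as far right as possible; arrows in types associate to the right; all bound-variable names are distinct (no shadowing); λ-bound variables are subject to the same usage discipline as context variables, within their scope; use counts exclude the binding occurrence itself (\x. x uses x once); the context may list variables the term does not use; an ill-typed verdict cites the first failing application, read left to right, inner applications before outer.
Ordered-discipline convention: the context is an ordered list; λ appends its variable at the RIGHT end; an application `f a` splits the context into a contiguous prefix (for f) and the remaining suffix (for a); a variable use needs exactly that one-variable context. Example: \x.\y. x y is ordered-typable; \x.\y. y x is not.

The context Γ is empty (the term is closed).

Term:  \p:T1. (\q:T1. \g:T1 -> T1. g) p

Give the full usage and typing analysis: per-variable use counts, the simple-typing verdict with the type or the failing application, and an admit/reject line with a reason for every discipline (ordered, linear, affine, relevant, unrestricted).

counts: p [bound]: 1×; q [bound]: 0×; g [bound]: 1×
left-to-right use order: g, p
typing: well-typed — term : T1 -> (T1 -> T1) -> T1 -> T1
ordered ✗ (needs weakening: q unused)
linear ✗ (needs weakening: q unused)
affine ✓ (none of p, q, g used more than once)
relevant ✗ (needs weakening: q unused)
unrestricted ✓ (type-checks (T1 -> (T1 -> T1) -> T1 -> T1) and nothing is barred)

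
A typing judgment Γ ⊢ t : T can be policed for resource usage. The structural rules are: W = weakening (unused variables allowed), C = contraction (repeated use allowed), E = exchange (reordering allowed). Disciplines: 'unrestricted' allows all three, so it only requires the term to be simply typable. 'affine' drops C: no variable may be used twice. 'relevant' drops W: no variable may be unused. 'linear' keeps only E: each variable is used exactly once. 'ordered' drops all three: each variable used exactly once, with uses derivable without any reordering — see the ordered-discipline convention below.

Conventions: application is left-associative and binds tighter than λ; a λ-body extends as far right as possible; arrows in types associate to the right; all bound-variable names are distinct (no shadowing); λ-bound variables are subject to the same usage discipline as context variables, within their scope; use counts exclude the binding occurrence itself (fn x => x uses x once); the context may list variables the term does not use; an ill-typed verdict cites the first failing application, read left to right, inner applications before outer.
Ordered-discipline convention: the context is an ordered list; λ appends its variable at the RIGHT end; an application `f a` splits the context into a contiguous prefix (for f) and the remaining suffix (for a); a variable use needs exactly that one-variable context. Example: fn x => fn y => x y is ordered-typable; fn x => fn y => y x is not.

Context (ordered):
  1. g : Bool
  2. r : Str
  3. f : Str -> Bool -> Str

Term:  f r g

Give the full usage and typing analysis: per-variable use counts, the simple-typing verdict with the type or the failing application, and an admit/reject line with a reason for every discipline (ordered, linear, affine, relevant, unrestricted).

use counts: g=1, r=1, f=1
use order (left to right): f, r, g
typing: well-typed at Str
ordered ✗ (no contiguous prefix/suffix split fits f, r, g)
linear ✓ (g, r, f: one use apiece)
affine ✓ (no duplicate uses among g, r, f)
relevant ✓ (every one of g, r, f appears)
unrestricted ✓ (typability at Str is all that's needed)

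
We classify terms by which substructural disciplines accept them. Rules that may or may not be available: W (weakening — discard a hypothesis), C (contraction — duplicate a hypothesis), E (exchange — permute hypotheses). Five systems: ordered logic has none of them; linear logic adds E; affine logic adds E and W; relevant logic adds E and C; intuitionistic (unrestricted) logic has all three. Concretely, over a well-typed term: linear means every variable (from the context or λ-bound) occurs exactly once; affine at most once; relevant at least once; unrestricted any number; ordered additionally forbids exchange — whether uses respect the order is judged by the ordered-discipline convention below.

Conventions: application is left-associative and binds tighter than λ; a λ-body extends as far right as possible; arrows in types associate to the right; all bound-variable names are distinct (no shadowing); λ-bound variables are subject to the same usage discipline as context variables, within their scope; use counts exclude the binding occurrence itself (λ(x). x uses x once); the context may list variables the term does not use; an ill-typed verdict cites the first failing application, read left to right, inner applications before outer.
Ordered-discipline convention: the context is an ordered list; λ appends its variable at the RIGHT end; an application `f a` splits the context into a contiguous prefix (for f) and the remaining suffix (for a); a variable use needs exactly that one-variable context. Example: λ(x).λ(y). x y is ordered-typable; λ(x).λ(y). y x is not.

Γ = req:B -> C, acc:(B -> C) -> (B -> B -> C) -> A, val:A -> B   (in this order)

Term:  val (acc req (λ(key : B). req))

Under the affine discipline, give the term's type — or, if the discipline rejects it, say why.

not well-typed under affine — req ×2 used more than once (contraction)
counts: req=2; acc=1; val=1; key (λ-bound)=0
order of uses: val, acc, req, req
typing: well-typed at B
summary: ordered ✗ · linear ✗ · affine ✗ · relevant ✗ · unrestricted ✓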